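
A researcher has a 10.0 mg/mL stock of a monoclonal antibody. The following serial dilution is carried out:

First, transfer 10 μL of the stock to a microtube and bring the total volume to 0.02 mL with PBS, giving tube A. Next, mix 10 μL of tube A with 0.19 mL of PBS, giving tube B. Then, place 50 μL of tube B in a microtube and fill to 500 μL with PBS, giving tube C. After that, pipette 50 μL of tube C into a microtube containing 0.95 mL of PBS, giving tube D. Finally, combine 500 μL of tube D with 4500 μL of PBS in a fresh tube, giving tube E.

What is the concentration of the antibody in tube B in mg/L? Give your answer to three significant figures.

Step 1: 10 μL brought to 0.02 mL → factor 20/10 = 2
Step 2: 10 μL + 0.19 mL = 200 μL total → factor 200/10 = 20
Dilution factor through tube B = 2 × 20 = 40
[tube B] = 10.0 mg/mL / 40 = 0.2500 mg/mL = 250 mg/L

250 mg/L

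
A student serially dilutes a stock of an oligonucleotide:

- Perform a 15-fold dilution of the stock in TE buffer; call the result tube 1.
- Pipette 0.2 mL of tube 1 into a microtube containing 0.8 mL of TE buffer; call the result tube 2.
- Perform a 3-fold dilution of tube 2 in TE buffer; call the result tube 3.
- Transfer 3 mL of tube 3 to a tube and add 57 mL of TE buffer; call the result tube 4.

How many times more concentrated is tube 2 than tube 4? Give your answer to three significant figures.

Step 1: 15-fold → factor 15
Step 2: 0.2 mL + 0.8 mL = 1 mL total → factor 1/0.2 = 5
Step 3: 3-fold → factor 3
Step 4: 3 mL + 57 mL = 60 mL total → factor 60/3 = 20
Dilution factor to tube 2 = 75; to tube 4 = 4500
[tube 2]/[tube 4] = (factor to tube 4)/(factor to tube 2) = 4500/75 = 60.0

60.0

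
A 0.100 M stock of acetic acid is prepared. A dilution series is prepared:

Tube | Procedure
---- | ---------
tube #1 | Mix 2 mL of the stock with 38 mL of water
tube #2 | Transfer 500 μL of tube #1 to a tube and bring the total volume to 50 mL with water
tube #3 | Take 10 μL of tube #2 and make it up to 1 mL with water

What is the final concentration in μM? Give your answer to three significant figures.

Step 1: 2 mL + 38 mL = 40 mL total → factor 40/2 = 20
Step 2: 500 μL brought to 50 mL → factor 50000/500 = 100
Step 3: 10 μL brought to 1 mL → factor 1000/10 = 100
Overall dilution factor = 20 × 100 × 100 = 2 × 10^5
Final = 0.100 M / 2 × 10^5 = 5.000 × 10^-7 M = 0.500 μM

0.500 μM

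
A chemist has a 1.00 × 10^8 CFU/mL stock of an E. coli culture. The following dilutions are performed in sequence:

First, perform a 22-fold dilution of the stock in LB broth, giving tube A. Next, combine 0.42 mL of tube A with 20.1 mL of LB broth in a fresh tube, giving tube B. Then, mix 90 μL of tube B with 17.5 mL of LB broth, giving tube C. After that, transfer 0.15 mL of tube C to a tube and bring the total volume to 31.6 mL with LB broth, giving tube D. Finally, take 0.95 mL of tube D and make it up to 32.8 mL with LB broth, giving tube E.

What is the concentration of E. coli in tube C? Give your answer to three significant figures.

Step 1: 22-fold → factor 22
Step 2: 0.42 mL + 20.1 mL = 20.52 mL total → factor 20.52/0.42 = 48.857
Step 3: 90 μL + 17.5 mL = 17590 μL total → factor 17590/90 = 195.44
Dilution factor through tube C = 22 × 48.857 × 195.44 = 2.1007 × 10^5
[tube C] = 1.00 × 10^8 CFU/mL / 2.1007 × 10^5 = 476 CFU/mL

476 CFU/mL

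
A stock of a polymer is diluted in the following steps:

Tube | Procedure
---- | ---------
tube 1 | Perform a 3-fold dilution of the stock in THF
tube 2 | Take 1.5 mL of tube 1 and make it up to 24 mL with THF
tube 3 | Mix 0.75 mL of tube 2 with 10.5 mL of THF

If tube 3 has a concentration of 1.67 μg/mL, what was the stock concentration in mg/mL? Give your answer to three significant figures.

Step 1: 3-fold → factor 3
Step 2: 1.5 mL brought to 24 mL → factor 24/1.5 = 16
Step 3: 0.75 mL + 10.5 mL = 11.25 mL total → factor 11.25/0.75 = 15
Overall dilution factor = 3 × 16 × 15 = 720
Stock = 1.67 μg/mL × 720 = 1202 μg/mL = 1.20 mg/mL

1.20 mg/mL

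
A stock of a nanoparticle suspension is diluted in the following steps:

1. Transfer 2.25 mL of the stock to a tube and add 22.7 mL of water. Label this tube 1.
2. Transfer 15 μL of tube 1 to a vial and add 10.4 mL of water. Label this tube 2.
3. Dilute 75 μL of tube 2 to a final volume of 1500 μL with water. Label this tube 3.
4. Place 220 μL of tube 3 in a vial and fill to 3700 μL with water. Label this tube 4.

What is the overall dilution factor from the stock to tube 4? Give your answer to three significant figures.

Step 1: 2.25 mL + 22.7 mL = 24.95 mL total → factor 24.95/2.25 = 11.089
Step 2: 15 μL + 10.4 mL = 10415 μL total → factor 10415/15 = 694.33
Step 3: 75 μL brought to 1500 μL → factor 1500/75 = 20
Step 4: 220 μL brought to 3700 μL → factor 3700/220 = 16.818
Overall dilution factor = 11.089 × 694.33 × 20 × 16.818 = 2.5898 × 10^6

2.59 × 10^6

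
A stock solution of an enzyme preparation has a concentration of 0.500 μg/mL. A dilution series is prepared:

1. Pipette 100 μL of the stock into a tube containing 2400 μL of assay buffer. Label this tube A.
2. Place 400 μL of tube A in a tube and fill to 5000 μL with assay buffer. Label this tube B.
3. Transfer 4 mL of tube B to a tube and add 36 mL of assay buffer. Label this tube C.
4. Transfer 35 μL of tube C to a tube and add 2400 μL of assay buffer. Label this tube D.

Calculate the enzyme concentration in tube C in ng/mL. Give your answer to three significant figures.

0.160 ng/mL

Step 1: 100 μL + 2400 μL = 2500 μL total → factor 2500/100 = 25
Step 2: 400 μL brought to 5000 μL → factor 5000/400 = 12.5
Step 3: 4 mL + 36 mL = 40 mL total → factor 40/4 = 10
Dilution factor through tube C = 25 × 12.5 × 10 = 3125
[tube C] = 0.500 μg/mL / 3125 = 0.0001600 μg/mL = 0.160 ng/mL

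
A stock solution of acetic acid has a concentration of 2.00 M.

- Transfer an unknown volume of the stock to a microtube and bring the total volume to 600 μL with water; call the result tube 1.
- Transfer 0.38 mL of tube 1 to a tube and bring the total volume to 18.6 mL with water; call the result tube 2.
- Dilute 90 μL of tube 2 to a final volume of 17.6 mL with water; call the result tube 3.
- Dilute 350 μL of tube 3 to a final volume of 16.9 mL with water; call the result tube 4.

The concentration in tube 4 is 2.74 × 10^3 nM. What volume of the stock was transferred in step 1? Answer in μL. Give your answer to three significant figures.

380 μL

Step 1: v brought to 600 μL → factor = 600 μL/v
Step 2: 0.38 mL brought to 18.6 mL → factor 18.6/0.38 = 48.947
Step 3: 90 μL brought to 17.6 mL → factor 17600/90 = 195.56
Step 4: 350 μL brought to 16.9 mL → factor 16900/350 = 48.286
Product of known-step factors = 4.6219 × 10^5
Overall factor = 2.00 M / (2.74 × 10^3 nM) = 7.2993 × 10^5
Step-1 factor = 7.2993 × 10^5 / 4.6219 × 10^5 = 1.5793
v = 600 μL / 1.5793 = 380 μL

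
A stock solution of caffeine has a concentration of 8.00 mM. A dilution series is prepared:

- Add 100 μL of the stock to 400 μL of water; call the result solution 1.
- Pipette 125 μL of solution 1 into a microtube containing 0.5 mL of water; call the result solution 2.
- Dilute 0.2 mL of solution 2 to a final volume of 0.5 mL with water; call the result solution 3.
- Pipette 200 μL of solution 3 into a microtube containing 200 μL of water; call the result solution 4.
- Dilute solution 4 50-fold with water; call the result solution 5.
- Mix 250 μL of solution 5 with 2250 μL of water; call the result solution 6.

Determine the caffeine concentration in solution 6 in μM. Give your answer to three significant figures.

0.128 μM

Step 1: 100 μL + 400 μL = 500 μL total → factor 500/100 = 5
Step 2: 125 μL + 0.5 mL = 625 μL total → factor 625/125 = 5
Step 3: 0.2 mL brought to 0.5 mL → factor 0.5/0.2 = 2.5
Step 4: 200 μL + 200 μL = 400 μL total → factor 400/200 = 2
Step 5: 50-fold → factor 50
Step 6: 250 μL + 2250 μL = 2500 μL total → factor 2500/250 = 10
Overall dilution factor = 5 × 5 × 2.5 × 2 × 50 × 10 = 62500
Final = 8.00 mM / 62500 = 0.0001280 mM = 0.128 μM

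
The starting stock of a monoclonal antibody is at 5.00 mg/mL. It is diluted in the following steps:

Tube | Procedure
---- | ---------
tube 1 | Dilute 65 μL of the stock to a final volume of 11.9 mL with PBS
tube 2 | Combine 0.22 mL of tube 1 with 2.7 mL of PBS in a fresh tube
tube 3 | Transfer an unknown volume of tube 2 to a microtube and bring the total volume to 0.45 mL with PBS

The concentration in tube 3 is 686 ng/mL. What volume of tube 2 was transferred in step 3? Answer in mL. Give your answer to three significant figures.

0.150 mL

Step 1: 65 μL brought to 11.9 mL → factor 11900/65 = 183.08
Step 2: 0.22 mL + 2.7 mL = 2.92 mL total → factor 2.92/0.22 = 13.273
Step 3: v brought to 0.45 mL → factor = 0.45 mL/v
Product of known-step factors = 2429.9
Overall factor = 5.00 mg/mL / (686 ng/mL) = 7288.6
Step-3 factor = 7288.6 / 2429.9 = 2.9995
v = 0.45 mL / 2.9995 = 0.150 mL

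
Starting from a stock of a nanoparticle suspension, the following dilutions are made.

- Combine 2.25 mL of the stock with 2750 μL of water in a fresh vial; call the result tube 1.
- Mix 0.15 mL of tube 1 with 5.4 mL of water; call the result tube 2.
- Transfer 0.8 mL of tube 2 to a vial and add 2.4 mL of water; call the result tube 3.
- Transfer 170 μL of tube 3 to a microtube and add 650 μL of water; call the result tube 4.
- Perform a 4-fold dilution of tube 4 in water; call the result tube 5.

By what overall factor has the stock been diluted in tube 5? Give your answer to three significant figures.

6.35 × 10^3

Step 1: 2.25 mL + 2750 μL = 5 mL total → factor 5/2.25 = 2.2222
Step 2: 0.15 mL + 5.4 mL = 5.55 mL total → factor 5.55/0.15 = 37
Step 3: 0.8 mL + 2.4 mL = 3.2 mL total → factor 3.2/0.8 = 4
Step 4: 170 μL + 650 μL = 820 μL total → factor 820/170 = 4.8235
Step 5: 4-fold → factor 4
Overall dilution factor = 2.2222 × 37 × 4 × 4.8235 × 4 = 6345.6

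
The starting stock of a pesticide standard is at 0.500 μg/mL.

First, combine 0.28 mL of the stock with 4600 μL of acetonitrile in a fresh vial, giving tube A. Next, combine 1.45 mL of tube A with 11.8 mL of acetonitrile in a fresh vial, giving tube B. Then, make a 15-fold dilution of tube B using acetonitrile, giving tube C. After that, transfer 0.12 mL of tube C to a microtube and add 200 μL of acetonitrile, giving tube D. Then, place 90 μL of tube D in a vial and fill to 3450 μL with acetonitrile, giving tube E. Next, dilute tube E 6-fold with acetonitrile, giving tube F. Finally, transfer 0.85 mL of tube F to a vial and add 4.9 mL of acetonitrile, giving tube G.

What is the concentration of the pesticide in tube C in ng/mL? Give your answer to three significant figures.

Step 1: 0.28 mL + 4600 μL = 4.88 mL total → factor 4.88/0.28 = 17.429
Step 2: 1.45 mL + 11.8 mL = 13.25 mL total → factor 13.25/1.45 = 9.1379
Step 3: 15-fold → factor 15
Dilution factor through tube C = 17.429 × 9.1379 × 15 = 2388.9
[tube C] = 0.500 μg/mL / 2388.9 = 0.0002093 μg/mL = 0.209 ng/mL

0.209 ng/mL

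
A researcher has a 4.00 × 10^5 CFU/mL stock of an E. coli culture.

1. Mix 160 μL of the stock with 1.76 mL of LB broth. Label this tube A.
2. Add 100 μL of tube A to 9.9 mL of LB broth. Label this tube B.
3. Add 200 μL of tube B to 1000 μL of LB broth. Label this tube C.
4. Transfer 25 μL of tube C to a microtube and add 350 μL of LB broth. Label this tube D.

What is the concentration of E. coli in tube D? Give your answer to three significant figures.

3.70 CFU/mL

Step 1: 160 μL + 1.76 mL = 1920 μL total → factor 1920/160 = 12
Step 2: 100 μL + 9.9 mL = 10000 μL total → factor 10000/100 = 100
Step 3: 200 μL + 1000 μL = 1200 μL total → factor 1200/200 = 6
Step 4: 25 μL + 350 μL = 375 μL total → factor 375/25 = 15
Overall dilution factor = 12 × 100 × 6 × 15 = 1.08 × 10^5
Final = 4.00 × 10^5 CFU/mL / 1.08 × 10^5 = 3.70 CFU/mL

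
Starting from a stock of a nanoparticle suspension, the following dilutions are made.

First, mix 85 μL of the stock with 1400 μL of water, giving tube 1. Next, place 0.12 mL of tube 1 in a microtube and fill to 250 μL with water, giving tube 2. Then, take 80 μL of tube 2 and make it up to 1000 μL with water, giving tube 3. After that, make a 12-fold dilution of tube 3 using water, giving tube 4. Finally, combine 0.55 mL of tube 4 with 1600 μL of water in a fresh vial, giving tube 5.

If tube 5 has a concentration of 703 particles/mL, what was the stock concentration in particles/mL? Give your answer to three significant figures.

Step 1: 85 μL + 1400 μL = 1485 μL total → factor 1485/85 = 17.471
Step 2: 0.12 mL brought to 250 μL → factor 0.25/0.12 = 2.0833
Step 3: 80 μL brought to 1000 μL → factor 1000/80 = 12.5
Step 4: 12-fold → factor 12
Step 5: 0.55 mL + 1600 μL = 2.15 mL total → factor 2.15/0.55 = 3.9091
Overall dilution factor = 17.471 × 2.0833 × 12.5 × 12 × 3.9091 = 21342
Stock = 703 particles/mL × 21342 = 1.50 × 10^7 particles/mL

1.50 × 10^7 particles/mL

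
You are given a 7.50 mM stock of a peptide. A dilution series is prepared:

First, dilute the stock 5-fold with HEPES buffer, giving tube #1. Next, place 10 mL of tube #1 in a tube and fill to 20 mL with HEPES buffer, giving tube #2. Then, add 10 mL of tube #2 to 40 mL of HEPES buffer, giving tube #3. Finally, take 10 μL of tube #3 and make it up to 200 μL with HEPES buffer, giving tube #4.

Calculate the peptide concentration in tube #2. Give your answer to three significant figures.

0.750 mM

Step 1: 5-fold → factor 5
Step 2: 10 mL brought to 20 mL → factor 20/10 = 2
Dilution factor through tube #2 = 5 × 2 = 10
[tube #2] = 7.50 mM / 10 = 0.750 mM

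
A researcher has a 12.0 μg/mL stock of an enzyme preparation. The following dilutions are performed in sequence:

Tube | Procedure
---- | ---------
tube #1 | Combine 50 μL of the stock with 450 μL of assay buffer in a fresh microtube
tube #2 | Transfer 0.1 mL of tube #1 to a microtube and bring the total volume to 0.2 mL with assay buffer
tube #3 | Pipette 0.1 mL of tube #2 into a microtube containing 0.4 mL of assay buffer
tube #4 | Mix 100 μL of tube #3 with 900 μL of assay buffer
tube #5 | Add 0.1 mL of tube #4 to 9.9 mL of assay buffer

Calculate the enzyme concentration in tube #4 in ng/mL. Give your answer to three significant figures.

12.0 ng/mL

Step 1: 50 μL + 450 μL = 500 μL total → factor 500/50 = 10
Step 2: 0.1 mL brought to 0.2 mL → factor 0.2/0.1 = 2
Step 3: 0.1 mL + 0.4 mL = 0.5 mL total → factor 0.5/0.1 = 5
Step 4: 100 μL + 900 μL = 1000 μL total → factor 1000/100 = 10
Dilution factor through tube #4 = 10 × 2 × 5 × 10 = 1000
[tube #4] = 12.0 μg/mL / 1000 = 0.01200 μg/mL = 12.0 ng/mL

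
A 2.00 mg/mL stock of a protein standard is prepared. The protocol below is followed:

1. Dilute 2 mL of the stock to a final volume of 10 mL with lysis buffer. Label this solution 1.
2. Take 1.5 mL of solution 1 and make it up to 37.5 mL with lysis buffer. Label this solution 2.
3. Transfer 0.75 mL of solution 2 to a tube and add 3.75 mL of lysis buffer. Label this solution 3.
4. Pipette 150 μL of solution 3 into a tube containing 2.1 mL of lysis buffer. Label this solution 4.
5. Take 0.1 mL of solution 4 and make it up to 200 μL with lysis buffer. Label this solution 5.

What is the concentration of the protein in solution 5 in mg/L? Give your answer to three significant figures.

0.0889 mg/L

Step 1: 2 mL brought to 10 mL → factor 10/2 = 5
Step 2: 1.5 mL brought to 37.5 mL → factor 37.5/1.5 = 25
Step 3: 0.75 mL + 3.75 mL = 4.5 mL total → factor 4.5/0.75 = 6
Step 4: 150 μL + 2.1 mL = 2250 μL total → factor 2250/150 = 15
Step 5: 0.1 mL brought to 200 μL → factor 0.2/0.1 = 2
Overall dilution factor = 5 × 25 × 6 × 15 × 2 = 22500
Final = 2.00 mg/mL / 22500 = 8.889 × 10^-5 mg/mL = 0.0889 mg/L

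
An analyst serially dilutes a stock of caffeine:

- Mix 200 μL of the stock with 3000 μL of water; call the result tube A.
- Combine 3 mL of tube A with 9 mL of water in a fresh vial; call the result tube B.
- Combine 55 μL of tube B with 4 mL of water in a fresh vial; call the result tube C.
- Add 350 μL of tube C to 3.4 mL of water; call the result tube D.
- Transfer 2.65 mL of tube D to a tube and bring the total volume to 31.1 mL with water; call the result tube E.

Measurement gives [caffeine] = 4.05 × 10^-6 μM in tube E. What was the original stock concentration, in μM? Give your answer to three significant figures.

Step 1: 200 μL + 3000 μL = 3200 μL total → factor 3200/200 = 16
Step 2: 3 mL + 9 mL = 12 mL total → factor 12/3 = 4
Step 3: 55 μL + 4 mL = 4055 μL total → factor 4055/55 = 73.727
Step 4: 350 μL + 3.4 mL = 3750 μL total → factor 3750/350 = 10.714
Step 5: 2.65 mL brought to 31.1 mL → factor 31.1/2.65 = 11.736
Overall dilution factor = 16 × 4 × 73.727 × 10.714 × 11.736 = 5.9332 × 10^5
Stock = 4.05 × 10^-6 μM × 5.9332 × 10^5 = 2.40 μM

2.40 μM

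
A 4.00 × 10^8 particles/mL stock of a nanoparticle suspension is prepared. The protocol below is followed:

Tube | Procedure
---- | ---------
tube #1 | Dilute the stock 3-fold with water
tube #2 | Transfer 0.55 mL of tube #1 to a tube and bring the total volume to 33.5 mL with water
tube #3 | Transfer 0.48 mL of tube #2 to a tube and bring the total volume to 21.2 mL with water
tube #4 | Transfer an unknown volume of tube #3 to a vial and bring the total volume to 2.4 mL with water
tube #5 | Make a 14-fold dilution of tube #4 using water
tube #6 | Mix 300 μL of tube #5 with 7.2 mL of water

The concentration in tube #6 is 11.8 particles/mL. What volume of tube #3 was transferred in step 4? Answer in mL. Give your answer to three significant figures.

Step 1: 3-fold → factor 3
Step 2: 0.55 mL brought to 33.5 mL → factor 33.5/0.55 = 60.909
Step 3: 0.48 mL brought to 21.2 mL → factor 21.2/0.48 = 44.167
Step 4: v brought to 2.4 mL → factor = 2.4 mL/v
Step 5: 14-fold → factor 14
Step 6: 300 μL + 7.2 mL = 7500 μL total → factor 7500/300 = 25
Product of known-step factors = 2.8247 × 10^6
Overall factor = 4.00 × 10^8 particles/mL / (11.8 particles/mL) = 3.3898 × 10^7
Step-4 factor = 3.3898 × 10^7 / 2.8247 × 10^6 = 12.001
v = 2.4 mL / 12.001 = 0.200 mL

0.200 mL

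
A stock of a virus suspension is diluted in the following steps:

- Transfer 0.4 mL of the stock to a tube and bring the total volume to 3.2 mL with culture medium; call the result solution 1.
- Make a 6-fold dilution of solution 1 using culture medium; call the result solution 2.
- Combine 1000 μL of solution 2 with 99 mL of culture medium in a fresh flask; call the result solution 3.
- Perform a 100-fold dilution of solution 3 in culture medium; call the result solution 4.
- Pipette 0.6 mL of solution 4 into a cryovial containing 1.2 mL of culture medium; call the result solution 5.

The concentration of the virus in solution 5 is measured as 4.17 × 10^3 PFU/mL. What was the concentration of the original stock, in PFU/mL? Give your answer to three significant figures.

6.00 × 10^9 PFU/mL

Step 1: 0.4 mL brought to 3.2 mL → factor 3.2/0.4 = 8
Step 2: 6-fold → factor 6
Step 3: 1000 μL + 99 mL = 1 × 10^5 μL total → factor 1 × 10^5/1000 = 100
Step 4: 100-fold → factor 100
Step 5: 0.6 mL + 1.2 mL = 1.8 mL total → factor 1.8/0.6 = 3
Overall dilution factor = 8 × 6 × 100 × 100 × 3 = 1.44 × 10^6
Stock = 4.17 × 10^3 PFU/mL × 1.44 × 10^6 = 6.00 × 10^9 PFU/mL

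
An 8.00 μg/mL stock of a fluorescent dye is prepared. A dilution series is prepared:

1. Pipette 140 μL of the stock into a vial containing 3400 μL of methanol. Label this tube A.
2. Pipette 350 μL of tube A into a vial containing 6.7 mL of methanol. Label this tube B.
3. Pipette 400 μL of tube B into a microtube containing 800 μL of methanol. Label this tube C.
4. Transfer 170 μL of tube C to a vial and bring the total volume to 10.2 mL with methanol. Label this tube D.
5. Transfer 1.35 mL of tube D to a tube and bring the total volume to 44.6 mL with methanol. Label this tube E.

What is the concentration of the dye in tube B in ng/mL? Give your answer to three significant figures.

Step 1: 140 μL + 3400 μL = 3540 μL total → factor 3540/140 = 25.286
Step 2: 350 μL + 6.7 mL = 7050 μL total → factor 7050/350 = 20.143
Dilution factor through tube B = 25.286 × 20.143 = 509.33
[tube B] = 8.00 μg/mL / 509.33 = 0.01571 μg/mL = 15.7 ng/mL

15.7 ng/mL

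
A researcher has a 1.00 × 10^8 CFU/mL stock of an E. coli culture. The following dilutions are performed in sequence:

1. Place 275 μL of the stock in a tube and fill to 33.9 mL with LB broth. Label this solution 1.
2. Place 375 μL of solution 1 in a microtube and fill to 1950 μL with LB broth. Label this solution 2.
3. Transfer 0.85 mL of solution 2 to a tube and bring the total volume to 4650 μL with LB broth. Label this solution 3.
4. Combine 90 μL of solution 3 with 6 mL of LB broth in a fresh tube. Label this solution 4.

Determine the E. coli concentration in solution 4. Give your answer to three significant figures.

421 CFU/mL

Step 1: 275 μL brought to 33.9 mL → factor 33900/275 = 123.27
Step 2: 375 μL brought to 1950 μL → factor 1950/375 = 5.2
Step 3: 0.85 mL brought to 4650 μL → factor 4.65/0.85 = 5.4706
Step 4: 90 μL + 6 mL = 6090 μL total → factor 6090/90 = 67.667
Overall dilution factor = 123.27 × 5.2 × 5.4706 × 67.667 = 2.3729 × 10^5
Final = 1.00 × 10^8 CFU/mL / 2.3729 × 10^5 = 421 CFU/mL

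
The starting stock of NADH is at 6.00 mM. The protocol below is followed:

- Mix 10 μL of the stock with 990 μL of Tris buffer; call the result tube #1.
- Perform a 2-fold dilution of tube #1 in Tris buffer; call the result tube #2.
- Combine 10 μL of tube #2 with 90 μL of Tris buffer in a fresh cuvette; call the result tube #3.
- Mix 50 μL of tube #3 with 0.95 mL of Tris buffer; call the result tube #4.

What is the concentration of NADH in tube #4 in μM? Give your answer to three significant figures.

0.150 μM

Step 1: 10 μL + 990 μL = 1000 μL total → factor 1000/10 = 100
Step 2: 2-fold → factor 2
Step 3: 10 μL + 90 μL = 100 μL total → factor 100/10 = 10
Step 4: 50 μL + 0.95 mL = 1000 μL total → factor 1000/50 = 20
Overall dilution factor = 100 × 2 × 10 × 20 = 40000
Final = 6.00 mM / 40000 = 0.0001500 mM = 0.150 μM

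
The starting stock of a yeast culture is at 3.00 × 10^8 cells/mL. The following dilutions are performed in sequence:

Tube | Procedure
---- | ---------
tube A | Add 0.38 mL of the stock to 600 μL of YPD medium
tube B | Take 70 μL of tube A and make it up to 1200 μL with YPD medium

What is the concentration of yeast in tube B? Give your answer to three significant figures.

6.79 × 10^6 cells/mL

Step 1: 0.38 mL + 600 μL = 0.98 mL total → factor 0.98/0.38 = 2.5789
Step 2: 70 μL brought to 1200 μL → factor 1200/70 = 17.143
Overall dilution factor = 2.5789 × 17.143 = 44.211
Final = 3.00 × 10^8 cells/mL / 44.211 = 6.79 × 10^6 cells/mL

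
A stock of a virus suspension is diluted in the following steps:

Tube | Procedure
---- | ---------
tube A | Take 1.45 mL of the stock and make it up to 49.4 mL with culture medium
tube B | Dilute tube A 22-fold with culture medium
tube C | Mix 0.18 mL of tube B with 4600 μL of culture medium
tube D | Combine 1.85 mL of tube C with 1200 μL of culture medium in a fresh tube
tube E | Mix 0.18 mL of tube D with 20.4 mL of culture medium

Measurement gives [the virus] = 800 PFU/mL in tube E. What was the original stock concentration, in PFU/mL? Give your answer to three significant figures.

Step 1: 1.45 mL brought to 49.4 mL → factor 49.4/1.45 = 34.069
Step 2: 22-fold → factor 22
Step 3: 0.18 mL + 4600 μL = 4.78 mL total → factor 4.78/0.18 = 26.556
Step 4: 1.85 mL + 1200 μL = 3.05 mL total → factor 3.05/1.85 = 1.6486
Step 5: 0.18 mL + 20.4 mL = 20.58 mL total → factor 20.58/0.18 = 114.33
Overall dilution factor = 34.069 × 22 × 26.556 × 1.6486 × 114.33 = 3.7518 × 10^6
Stock = 800 PFU/mL × 3.7518 × 10^6 = 3.00 × 10^9 PFU/mL

3.00 × 10^9 PFU/mL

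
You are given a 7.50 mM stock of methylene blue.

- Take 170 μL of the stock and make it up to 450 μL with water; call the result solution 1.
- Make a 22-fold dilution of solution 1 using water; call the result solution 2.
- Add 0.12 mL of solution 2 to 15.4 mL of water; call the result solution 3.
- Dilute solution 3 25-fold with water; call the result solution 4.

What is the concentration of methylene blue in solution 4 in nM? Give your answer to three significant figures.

Step 1: 170 μL brought to 450 μL → factor 450/170 = 2.6471
Step 2: 22-fold → factor 22
Step 3: 0.12 mL + 15.4 mL = 15.52 mL total → factor 15.52/0.12 = 129.33
Step 4: 25-fold → factor 25
Overall dilution factor = 2.6471 × 22 × 129.33 × 25 = 1.8829 × 10^5
Final = 7.50 mM / 1.8829 × 10^5 = 3.983 × 10^-5 mM = 39.8 nM

39.8 nM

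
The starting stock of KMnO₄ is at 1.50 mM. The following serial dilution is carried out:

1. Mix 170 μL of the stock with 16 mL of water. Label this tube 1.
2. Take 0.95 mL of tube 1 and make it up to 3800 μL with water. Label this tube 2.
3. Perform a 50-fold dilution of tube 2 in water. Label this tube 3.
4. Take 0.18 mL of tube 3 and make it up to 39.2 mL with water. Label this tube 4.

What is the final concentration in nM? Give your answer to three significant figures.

Step 1: 170 μL + 16 mL = 16170 μL total → factor 16170/170 = 95.118
Step 2: 0.95 mL brought to 3800 μL → factor 3.8/0.95 = 4
Step 3: 50-fold → factor 50
Step 4: 0.18 mL brought to 39.2 mL → factor 39.2/0.18 = 217.78
Overall dilution factor = 95.118 × 4 × 50 × 217.78 = 4.1429 × 10^6
Final = 1.50 mM / 4.1429 × 10^6 = 3.621 × 10^-7 mM = 0.362 nM

0.362 nM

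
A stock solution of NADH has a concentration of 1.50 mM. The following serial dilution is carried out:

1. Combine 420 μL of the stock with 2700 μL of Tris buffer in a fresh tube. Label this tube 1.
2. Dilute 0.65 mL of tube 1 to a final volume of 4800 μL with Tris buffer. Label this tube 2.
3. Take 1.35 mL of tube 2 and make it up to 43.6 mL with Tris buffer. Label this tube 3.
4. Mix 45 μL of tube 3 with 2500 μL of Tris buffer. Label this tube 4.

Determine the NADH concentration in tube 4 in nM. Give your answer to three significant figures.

Step 1: 420 μL + 2700 μL = 3120 μL total → factor 3120/420 = 7.4286
Step 2: 0.65 mL brought to 4800 μL → factor 4.8/0.65 = 7.3846
Step 3: 1.35 mL brought to 43.6 mL → factor 43.6/1.35 = 32.296
Step 4: 45 μL + 2500 μL = 2545 μL total → factor 2545/45 = 56.556
Overall dilution factor = 7.4286 × 7.3846 × 32.296 × 56.556 = 1.002 × 10^5
Final = 1.50 mM / 1.002 × 10^5 = 1.497 × 10^-5 mM = 15.0 nM

15.0 nM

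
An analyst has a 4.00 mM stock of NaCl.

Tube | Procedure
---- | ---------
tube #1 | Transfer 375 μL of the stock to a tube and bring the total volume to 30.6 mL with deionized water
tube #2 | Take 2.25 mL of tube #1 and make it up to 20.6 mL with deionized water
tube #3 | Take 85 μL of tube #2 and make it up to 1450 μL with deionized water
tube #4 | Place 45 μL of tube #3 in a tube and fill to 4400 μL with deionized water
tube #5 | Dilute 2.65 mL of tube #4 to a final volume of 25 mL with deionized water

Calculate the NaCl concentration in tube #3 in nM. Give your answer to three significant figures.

Step 1: 375 μL brought to 30.6 mL → factor 30600/375 = 81.6
Step 2: 2.25 mL brought to 20.6 mL → factor 20.6/2.25 = 9.1556
Step 3: 85 μL brought to 1450 μL → factor 1450/85 = 17.059
Dilution factor through tube #3 = 81.6 × 9.1556 × 17.059 = 12745
[tube #3] = 4.00 mM / 12745 = 0.0003139 mM = 314 nM

314 nM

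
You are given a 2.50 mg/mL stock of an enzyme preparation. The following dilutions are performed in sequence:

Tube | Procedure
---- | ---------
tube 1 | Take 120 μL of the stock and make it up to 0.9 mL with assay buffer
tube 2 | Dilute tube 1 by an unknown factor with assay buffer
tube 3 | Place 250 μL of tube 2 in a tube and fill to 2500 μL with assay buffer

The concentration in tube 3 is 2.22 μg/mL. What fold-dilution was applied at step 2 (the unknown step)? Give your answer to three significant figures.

15.0-fold

Step 1: 120 μL brought to 0.9 mL → factor 900/120 = 7.5
Step 2: unknown factor x
Step 3: 250 μL brought to 2500 μL → factor 2500/250 = 10
Product of known-step factors = 75
Overall factor = 2.50 mg/mL / (2.22 μg/mL) = 1126.1
x = 1126.1 / 75 = 15.0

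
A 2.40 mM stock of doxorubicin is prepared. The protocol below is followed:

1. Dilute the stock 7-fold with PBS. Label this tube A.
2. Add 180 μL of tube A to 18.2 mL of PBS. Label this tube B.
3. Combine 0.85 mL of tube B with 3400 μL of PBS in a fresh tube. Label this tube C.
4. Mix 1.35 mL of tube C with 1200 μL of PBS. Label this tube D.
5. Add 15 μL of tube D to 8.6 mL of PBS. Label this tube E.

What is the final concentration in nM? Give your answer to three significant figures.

0.619 nM

Step 1: 7-fold → factor 7
Step 2: 180 μL + 18.2 mL = 18380 μL total → factor 18380/180 = 102.11
Step 3: 0.85 mL + 3400 μL = 4.25 mL total → factor 4.25/0.85 = 5
Step 4: 1.35 mL + 1200 μL = 2.55 mL total → factor 2.55/1.35 = 1.8889
Step 5: 15 μL + 8.6 mL = 8615 μL total → factor 8615/15 = 574.33
Overall dilution factor = 7 × 102.11 × 5 × 1.8889 × 574.33 = 3.8771 × 10^6
Final = 2.40 mM / 3.8771 × 10^6 = 6.190 × 10^-7 mM = 0.619 nM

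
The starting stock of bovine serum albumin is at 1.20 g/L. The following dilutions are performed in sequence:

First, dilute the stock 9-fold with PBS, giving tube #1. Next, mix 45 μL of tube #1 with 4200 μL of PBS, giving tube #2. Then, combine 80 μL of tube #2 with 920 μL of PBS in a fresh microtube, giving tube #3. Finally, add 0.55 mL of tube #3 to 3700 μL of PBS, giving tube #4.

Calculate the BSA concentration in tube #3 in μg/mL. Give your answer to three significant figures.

Step 1: 9-fold → factor 9
Step 2: 45 μL + 4200 μL = 4245 μL total → factor 4245/45 = 94.333
Step 3: 80 μL + 920 μL = 1000 μL total → factor 1000/80 = 12.5
Dilution factor through tube #3 = 9 × 94.333 × 12.5 = 10612
[tube #3] = 1.20 g/L / 10612 = 0.0001131 g/L = 0.113 μg/mL

0.113 μg/mL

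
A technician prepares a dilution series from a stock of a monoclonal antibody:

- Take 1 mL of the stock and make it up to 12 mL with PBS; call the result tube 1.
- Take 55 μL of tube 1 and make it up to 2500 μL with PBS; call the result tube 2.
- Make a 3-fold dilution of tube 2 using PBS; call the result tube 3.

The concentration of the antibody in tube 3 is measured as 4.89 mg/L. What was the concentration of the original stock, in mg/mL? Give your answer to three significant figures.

8.00 mg/mL

Step 1: 1 mL brought to 12 mL → factor 12/1 = 12
Step 2: 55 μL brought to 2500 μL → factor 2500/55 = 45.455
Step 3: 3-fold → factor 3
Overall dilution factor = 12 × 45.455 × 3 = 1636.4
Stock = 4.89 mg/L × 1636.4 = 8002 mg/L = 8.00 mg/mL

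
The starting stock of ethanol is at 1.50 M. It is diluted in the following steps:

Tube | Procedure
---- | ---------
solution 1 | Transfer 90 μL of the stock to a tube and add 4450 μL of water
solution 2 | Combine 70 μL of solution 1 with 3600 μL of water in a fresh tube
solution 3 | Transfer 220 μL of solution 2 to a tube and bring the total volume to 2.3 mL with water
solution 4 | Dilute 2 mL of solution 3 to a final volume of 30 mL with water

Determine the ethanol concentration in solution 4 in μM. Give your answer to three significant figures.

3.62 μM

Step 1: 90 μL + 4450 μL = 4540 μL total → factor 4540/90 = 50.444
Step 2: 70 μL + 3600 μL = 3670 μL total → factor 3670/70 = 52.429
Step 3: 220 μL brought to 2.3 mL → factor 2300/220 = 10.455
Step 4: 2 mL brought to 30 mL → factor 30/2 = 15
Overall dilution factor = 50.444 × 52.429 × 10.455 × 15 = 4.1474 × 10^5
Final = 1.50 M / 4.1474 × 10^5 = 3.617 × 10^-6 M = 3.62 μM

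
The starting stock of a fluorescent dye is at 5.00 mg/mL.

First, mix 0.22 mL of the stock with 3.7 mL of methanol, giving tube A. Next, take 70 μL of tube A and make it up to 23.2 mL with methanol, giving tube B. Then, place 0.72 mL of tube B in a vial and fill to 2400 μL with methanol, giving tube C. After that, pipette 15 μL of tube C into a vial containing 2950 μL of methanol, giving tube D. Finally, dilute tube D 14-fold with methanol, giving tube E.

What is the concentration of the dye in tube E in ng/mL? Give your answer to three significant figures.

0.0918 ng/mL

Step 1: 0.22 mL + 3.7 mL = 3.92 mL total → factor 3.92/0.22 = 17.818
Step 2: 70 μL brought to 23.2 mL → factor 23200/70 = 331.43
Step 3: 0.72 mL brought to 2400 μL → factor 2.4/0.72 = 3.3333
Step 4: 15 μL + 2950 μL = 2965 μL total → factor 2965/15 = 197.67
Step 5: 14-fold → factor 14
Overall dilution factor = 17.818 × 331.43 × 3.3333 × 197.67 × 14 = 5.4475 × 10^7
Final = 5.00 mg/mL / 5.4475 × 10^7 = 9.179 × 10^-8 mg/mL = 0.0918 ng/mL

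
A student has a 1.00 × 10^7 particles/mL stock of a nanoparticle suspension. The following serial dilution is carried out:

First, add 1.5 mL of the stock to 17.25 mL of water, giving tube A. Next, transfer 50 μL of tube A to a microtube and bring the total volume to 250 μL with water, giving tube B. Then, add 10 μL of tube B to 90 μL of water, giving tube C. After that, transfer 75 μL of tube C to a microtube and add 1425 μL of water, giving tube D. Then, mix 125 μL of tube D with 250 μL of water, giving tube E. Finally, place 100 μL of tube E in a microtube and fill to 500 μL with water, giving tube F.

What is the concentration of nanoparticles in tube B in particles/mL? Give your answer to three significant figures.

Step 1: 1.5 mL + 17.25 mL = 18.75 mL total → factor 18.75/1.5 = 12.5
Step 2: 50 μL brought to 250 μL → factor 250/50 = 5
Dilution factor through tube B = 12.5 × 5 = 62.5
[tube B] = 1.00 × 10^7 particles/mL / 62.5 = 1.60 × 10^5 particles/mL

1.60 × 10^5 particles/mL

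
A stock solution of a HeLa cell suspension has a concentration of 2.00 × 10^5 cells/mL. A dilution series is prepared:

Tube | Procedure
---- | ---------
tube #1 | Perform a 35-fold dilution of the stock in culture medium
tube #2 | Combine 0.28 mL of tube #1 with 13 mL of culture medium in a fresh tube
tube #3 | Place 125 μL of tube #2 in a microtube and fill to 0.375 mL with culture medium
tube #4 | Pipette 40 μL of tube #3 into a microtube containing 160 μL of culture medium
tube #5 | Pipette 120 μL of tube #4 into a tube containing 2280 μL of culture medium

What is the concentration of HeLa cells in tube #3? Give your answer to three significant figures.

40.2 cells/mL

Step 1: 35-fold → factor 35
Step 2: 0.28 mL + 13 mL = 13.28 mL total → factor 13.28/0.28 = 47.429
Step 3: 125 μL brought to 0.375 mL → factor 375/125 = 3
Dilution factor through tube #3 = 35 × 47.429 × 3 = 4980
[tube #3] = 2.00 × 10^5 cells/mL / 4980 = 40.2 cells/mL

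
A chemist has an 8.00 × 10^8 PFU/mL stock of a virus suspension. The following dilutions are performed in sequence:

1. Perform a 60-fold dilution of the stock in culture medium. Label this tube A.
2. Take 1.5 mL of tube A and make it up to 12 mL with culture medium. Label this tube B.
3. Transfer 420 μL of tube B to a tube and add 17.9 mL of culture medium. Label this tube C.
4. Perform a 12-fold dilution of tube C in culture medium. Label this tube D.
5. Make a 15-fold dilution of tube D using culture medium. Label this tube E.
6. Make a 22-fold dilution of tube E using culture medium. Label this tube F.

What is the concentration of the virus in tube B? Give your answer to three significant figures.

Step 1: 60-fold → factor 60
Step 2: 1.5 mL brought to 12 mL → factor 12/1.5 = 8
Dilution factor through tube B = 60 × 8 = 480
[tube B] = 8.00 × 10^8 PFU/mL / 480 = 1.67 × 10^6 PFU/mL

1.67 × 10^6 PFU/mL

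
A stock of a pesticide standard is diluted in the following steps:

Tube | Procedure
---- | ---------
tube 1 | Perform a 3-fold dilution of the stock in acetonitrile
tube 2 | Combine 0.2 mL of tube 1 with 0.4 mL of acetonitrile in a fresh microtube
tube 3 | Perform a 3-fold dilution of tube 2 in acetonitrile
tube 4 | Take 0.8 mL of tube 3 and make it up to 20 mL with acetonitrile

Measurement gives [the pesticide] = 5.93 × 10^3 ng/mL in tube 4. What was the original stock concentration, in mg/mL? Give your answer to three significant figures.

4.00 mg/mL

Step 1: 3-fold → factor 3
Step 2: 0.2 mL + 0.4 mL = 0.6 mL total → factor 0.6/0.2 = 3
Step 3: 3-fold → factor 3
Step 4: 0.8 mL brought to 20 mL → factor 20/0.8 = 25
Overall dilution factor = 3 × 3 × 3 × 25 = 675
Stock = 5.93 × 10^3 ng/mL × 675 = 4.003 × 10^6 ng/mL = 4.00 mg/mL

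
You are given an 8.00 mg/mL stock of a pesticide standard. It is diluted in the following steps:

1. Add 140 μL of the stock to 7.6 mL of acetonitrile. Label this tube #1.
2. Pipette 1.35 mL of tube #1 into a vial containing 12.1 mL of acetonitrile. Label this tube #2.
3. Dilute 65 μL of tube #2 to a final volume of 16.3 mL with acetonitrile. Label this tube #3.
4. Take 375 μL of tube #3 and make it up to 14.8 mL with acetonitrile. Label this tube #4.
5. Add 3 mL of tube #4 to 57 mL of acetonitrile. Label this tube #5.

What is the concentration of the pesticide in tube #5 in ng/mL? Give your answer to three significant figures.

0.0734 ng/mL

Step 1: 140 μL + 7.6 mL = 7740 μL total → factor 7740/140 = 55.286
Step 2: 1.35 mL + 12.1 mL = 13.45 mL total → factor 13.45/1.35 = 9.963
Step 3: 65 μL brought to 16.3 mL → factor 16300/65 = 250.77
Step 4: 375 μL brought to 14.8 mL → factor 14800/375 = 39.467
Step 5: 3 mL + 57 mL = 60 mL total → factor 60/3 = 20
Dilution factor through tube #5 = 55.286 × 9.963 × 250.77 × 39.467 × 20 = 1.0903 × 10^8
[tube #5] = 8.00 mg/mL / 1.0903 × 10^8 = 7.338 × 10^-8 mg/mL = 0.0734 ng/mL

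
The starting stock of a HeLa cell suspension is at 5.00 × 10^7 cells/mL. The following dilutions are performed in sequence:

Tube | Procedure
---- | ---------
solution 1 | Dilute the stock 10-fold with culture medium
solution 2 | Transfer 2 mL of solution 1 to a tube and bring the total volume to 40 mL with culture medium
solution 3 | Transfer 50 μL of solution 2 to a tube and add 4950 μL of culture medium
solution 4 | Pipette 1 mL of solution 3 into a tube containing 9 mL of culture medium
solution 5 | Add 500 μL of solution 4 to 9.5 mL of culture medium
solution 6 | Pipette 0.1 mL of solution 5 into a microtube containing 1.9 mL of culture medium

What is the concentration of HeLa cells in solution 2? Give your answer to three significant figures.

2.50 × 10^5 cells/mL

Step 1: 10-fold → factor 10
Step 2: 2 mL brought to 40 mL → factor 40/2 = 20
Dilution factor through solution 2 = 10 × 20 = 200
[solution 2] = 5.00 × 10^7 cells/mL / 200 = 2.50 × 10^5 cells/mL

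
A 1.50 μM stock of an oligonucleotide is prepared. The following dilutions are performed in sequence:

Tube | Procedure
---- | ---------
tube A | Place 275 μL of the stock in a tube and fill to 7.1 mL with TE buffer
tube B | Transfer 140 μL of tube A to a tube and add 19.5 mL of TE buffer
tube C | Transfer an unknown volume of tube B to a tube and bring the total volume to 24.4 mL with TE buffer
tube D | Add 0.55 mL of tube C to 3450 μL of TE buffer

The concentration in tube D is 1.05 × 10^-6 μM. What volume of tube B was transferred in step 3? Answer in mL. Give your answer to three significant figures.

Step 1: 275 μL brought to 7.1 mL → factor 7100/275 = 25.818
Step 2: 140 μL + 19.5 mL = 19640 μL total → factor 19640/140 = 140.29
Step 3: v brought to 24.4 mL → factor = 24.4 mL/v
Step 4: 0.55 mL + 3450 μL = 4 mL total → factor 4/0.55 = 7.2727
Product of known-step factors = 26341
Overall factor = 1.50 μM / (1.05 × 10^-6 μM) = 1.4286 × 10^6
Step-3 factor = 1.4286 × 10^6 / 26341 = 54.233
v = 24.4 mL / 54.233 = 0.450 mL

0.450 mL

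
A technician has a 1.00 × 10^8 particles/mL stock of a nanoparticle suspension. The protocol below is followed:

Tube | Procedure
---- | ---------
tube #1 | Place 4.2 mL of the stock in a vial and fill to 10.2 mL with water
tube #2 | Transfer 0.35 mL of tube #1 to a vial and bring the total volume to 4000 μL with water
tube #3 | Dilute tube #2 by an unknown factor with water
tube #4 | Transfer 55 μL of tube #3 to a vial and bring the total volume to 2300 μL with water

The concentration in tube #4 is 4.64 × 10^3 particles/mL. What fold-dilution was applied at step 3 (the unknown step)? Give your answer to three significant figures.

18.6-fold

Step 1: 4.2 mL brought to 10.2 mL → factor 10.2/4.2 = 2.4286
Step 2: 0.35 mL brought to 4000 μL → factor 4/0.35 = 11.429
Step 3: unknown factor x
Step 4: 55 μL brought to 2300 μL → factor 2300/55 = 41.818
Product of known-step factors = 1160.7
Overall factor = 1.00 × 10^8 particles/mL / (4.64 × 10^3 particles/mL) = 21552
x = 21552 / 1160.7 = 18.6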